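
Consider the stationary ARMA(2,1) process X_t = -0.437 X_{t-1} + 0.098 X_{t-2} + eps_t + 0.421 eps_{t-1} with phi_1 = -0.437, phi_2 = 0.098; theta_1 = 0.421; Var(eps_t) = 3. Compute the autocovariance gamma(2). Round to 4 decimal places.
\gamma(2) = 0.3312

Multiply the model equation by X_{t-k} and take expectations. With theta_0 = psi_0 = 1 and psi_j the MA(infinity) weights, this gives
  gamma(k) - sum_i phi_i gamma(k-i) = c_k,
  c_k = sigma^2 * sum_{j=k..q} theta_j psi_{j-k}   (c_k = 0 for k > q),
using gamma(-m) = gamma(m).
psi-weights needed (psi_j = theta_j + sum_i phi_i psi_{j-i}):
  psi_1 = theta_1 + phi_1 = 0.421 + (-0.437) = -0.016
Right-hand sides:
  c_0 = sigma^2 (1 + theta_1 psi_1) = 3 * (1 + (0.421)(-0.016)) = 3 * 0.993264 = 2.979792
  c_1 = sigma^2 theta_1 = 3 * (0.421) = 1.263
  c_2 = 0
Equations for k = 0, 1, 2 (AR order 2, c_2 = 0):
  (E0) gamma(0) = phi_1 gamma(1) + phi_2 gamma(2) + c_0
  (E1) gamma(1) = phi_1 gamma(0) + phi_2 gamma(1) + c_1
  (E2) gamma(2) = phi_1 gamma(1) + phi_2 gamma(0)
From (E1): gamma(1) = A gamma(0) + B with
  A = phi_1 / (1 - phi_2) = -0.437 / 0.902 = -0.484479,   B = c_1 / (1 - phi_2) = 1.263 / 0.902 = 1.400222.
Insert (E2) into (E0): gamma(0) (1 - phi_2^2) = phi_1 (1 + phi_2) gamma(1) + c_0.
  phi_1 (1 + phi_2) = (-0.437)(1.098) = -0.479826,   1 - phi_2^2 = 0.990396.
Replace gamma(1) by A gamma(0) + B and collect gamma(0):
  gamma(0) [0.990396 - (-0.479826)(-0.484479)] = (-0.479826)(1.400222) + 2.979792
  gamma(0) * 0.75793 = 2.307929
  gamma(0) = 2.307929 / 0.75793 = 3.045041.
  gamma(1) = A gamma(0) + B = (-0.484479)(3.045041) + (1.400222) = -0.075037.
  gamma(2) = phi_1 gamma(1) + phi_2 gamma(0) = (-0.437)(-0.075037) + (0.098)(3.045041) = 0.331205.
Therefore gamma(2) = 0.3312 (to 4 decimal places).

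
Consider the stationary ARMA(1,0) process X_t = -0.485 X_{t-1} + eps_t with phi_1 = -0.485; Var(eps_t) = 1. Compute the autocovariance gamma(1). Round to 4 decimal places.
\gamma(1) = -0.6342

Multiply the model equation by X_{t-k} and take expectations. With theta_0 = psi_0 = 1 and psi_j the MA(infinity) weights, this gives
  gamma(k) - sum_i phi_i gamma(k-i) = c_k,
  c_k = sigma^2 * sum_{j=k..q} theta_j psi_{j-k}   (c_k = 0 for k > q),
using gamma(-m) = gamma(m).
Pure AR (q = 0): c_0 = sigma^2 = 1, c_k = 0 for k >= 1.
Equations for k = 0 and k = 1 (AR order 1):
  gamma(0) = phi_1 gamma(1) + c_0
  gamma(1) = phi_1 gamma(0) + c_1
Substituting the second into the first: gamma(0) (1 - phi_1^2) = c_0 + phi_1 c_1, so
  gamma(0) = c_0 / (1 - phi_1^2) = 1 / (1 - (-0.485)^2) = 1 / 0.764775 = 1.307574.
  gamma(1) = phi_1 gamma(0) = (-0.485)(1.307574) = -0.634173.
Therefore gamma(1) = -0.6342 (to 4 decimal places).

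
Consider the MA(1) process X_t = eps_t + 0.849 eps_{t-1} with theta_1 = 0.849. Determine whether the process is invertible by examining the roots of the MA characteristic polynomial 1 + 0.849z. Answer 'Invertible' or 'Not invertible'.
\text{Invertible}

The MA(q) characteristic polynomial is P(z) = 1 + 0.849z.
Invertibility requires all roots to lie outside the unit circle, i.e. |z| > 1 for every root.
This is linear in z: 1 + (0.849) z = 0  =>  z = -1/(0.849) = -1.177856,  |z| = 1.177856.
Moduli of all roots: 1.1779.
All moduli strictly greater than 1? Yes.
Verdict: Invertible.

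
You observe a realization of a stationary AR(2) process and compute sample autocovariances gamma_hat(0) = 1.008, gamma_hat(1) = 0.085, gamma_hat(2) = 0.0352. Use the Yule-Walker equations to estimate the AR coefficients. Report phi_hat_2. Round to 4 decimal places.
\hat\phi_{2} = 0.0280

The Yule-Walker equations for an AR(p) process read, in matrix form,
  Gamma_p phi = r_p,   with   (Gamma_p)_{ij} = gamma(|i - j|),
                       (r_p)_i = gamma(i),   i,j = 1..p.
Substitute the sample gammas (Toeplitz matrix and right-hand side of size 2):
  Gamma_p = [[1.008, 0.085], [0.085, 1.008]]
  r_p     = [0.085, 0.0352]
Written out:
  1.008 phi_1 + 0.085 phi_2 = 0.085
  0.085 phi_1 + 1.008 phi_2 = 0.0352
Solve by Cramer's rule:
  det = gamma(0)^2 - gamma(1)^2 = (1.008)^2 - (0.085)^2 = 1.016064 - 0.007225 = 1.008839
  phi_hat_1 = [gamma(1) gamma(0) - gamma(1) gamma(2)] / det = [(0.085)(1.008) - (0.085)(0.0352)] / 1.008839 = 0.082688 / 1.008839 = 0.082
  phi_hat_2 = [gamma(0) gamma(2) - gamma(1)^2] / det = [(1.008)(0.0352) - (0.085)^2] / 1.008839 = 0.0282566 / 1.008839 = 0.028
So phi_hat = [0.0820, 0.0280].
Therefore phi_hat_2 = 0.0280.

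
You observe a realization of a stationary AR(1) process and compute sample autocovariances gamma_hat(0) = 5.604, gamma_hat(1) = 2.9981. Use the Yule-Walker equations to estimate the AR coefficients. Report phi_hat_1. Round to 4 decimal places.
\hat\phi_{1} = 0.5350

The Yule-Walker equations for an AR(p) process read, in matrix form,
  Gamma_p phi = r_p,   with   (Gamma_p)_{ij} = gamma(|i - j|),
                       (r_p)_i = gamma(i),   i,j = 1..p.
Substitute the sample gammas (Toeplitz matrix and right-hand side of size 1):
  Gamma_p = [[5.604]]
  r_p     = [2.9981]
With p = 1 this is the single equation gamma(0) phi_1 = gamma(1):
  phi_hat_1 = gamma(1) / gamma(0) = 2.9981 / 5.604 = 0.5350.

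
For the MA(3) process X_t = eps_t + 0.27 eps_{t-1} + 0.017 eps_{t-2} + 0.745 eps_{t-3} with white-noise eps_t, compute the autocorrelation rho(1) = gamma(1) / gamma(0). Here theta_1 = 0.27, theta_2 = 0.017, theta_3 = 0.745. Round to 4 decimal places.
\rho(1) = 0.1764

For an MA(q) process with theta_0 = 1, the autocovariance is
  gamma(k) = sigma^2 * sum_{i=0..q-k} theta_i * theta_{i+k},
and rho(k) = gamma(k) / gamma(0). Sigma^2 cancels.
  numerator   = (1)*(0.27) + (0.27)*(0.017) + (0.017)*(0.745) = 0.287255.
  denominator = (1)^2 + (0.27)^2 + (0.017)^2 + (0.745)^2 = 1.628214.
  rho(1) = 0.287255 / 1.628214 = 0.1764.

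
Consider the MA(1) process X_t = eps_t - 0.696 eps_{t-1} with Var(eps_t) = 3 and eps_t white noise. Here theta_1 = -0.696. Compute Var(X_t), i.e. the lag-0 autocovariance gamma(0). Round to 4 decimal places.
\gamma(0) = 4.4532

For an MA(q) process X_t = eps_t + sum_i theta_i eps_{t-i} with
Var(eps_t) = sigma^2, the variance is
  gamma(0) = sigma^2 * (1 + sum_i theta_i^2).
  sum_i theta_i^2 = (-0.696)^2 = 0.484416.
  gamma(0) = 3 * (1 + 0.484416) = 3 * 1.484416 = 4.453248, which rounds to 4.4532.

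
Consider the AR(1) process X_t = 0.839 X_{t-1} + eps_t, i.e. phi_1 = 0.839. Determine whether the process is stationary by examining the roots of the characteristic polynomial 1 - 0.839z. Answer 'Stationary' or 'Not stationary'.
\text{Stationary}

The AR(p) characteristic polynomial is P(z) = 1 - 0.839z.
Stationarity requires all roots to lie outside the unit circle, i.e. |z| > 1 for every root.
This is linear in z: 1 + (-0.839) z = 0  =>  z = -1/(-0.839) = 1.191895,  |z| = 1.191895.
Moduli of all roots: 1.1919.
All moduli strictly greater than 1? Yes.
Verdict: Stationary.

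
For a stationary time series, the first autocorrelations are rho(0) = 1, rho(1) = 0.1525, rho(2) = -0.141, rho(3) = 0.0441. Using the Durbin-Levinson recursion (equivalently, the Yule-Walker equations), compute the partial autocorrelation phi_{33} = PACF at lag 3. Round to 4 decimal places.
\phi_{33} = 0.0999

The PACF at lag k is phi_{kk}, the last component of the solution
to the Yule-Walker system G_k phi = r_k where
  (G_k)_{ij} = rho(|i - j|), (r_k)_i = rho(i), i,j = 1..k.
Equivalently, Durbin-Levinson gives phi_{kk} iteratively:
  phi_{11} = rho(1)
  phi_{kk} = [rho(k) - sum_{j=1..k-1} phi_{k-1,j} rho(k-j)]
            / [1 - sum_{j=1..k-1} phi_{k-1,j} rho(j)],
  phi_{k,j} = phi_{k-1,j} - phi_{kk} phi_{k-1,k-j},  j = 1..k-1.
Step k = 1:
  phi_11 = rho(1) = 0.1525.
Step k = 2:
  phi_22 = [rho(2) - phi_11 rho(1)] / [1 - phi_11 rho(1)] = [-0.141 - (0.1525)(0.1525)] / [1 - (0.1525)(0.1525)]
         = -0.16425625 / 0.97674375 = -0.168167.
  Update: phi_21 = phi_11 - phi_22 phi_11 = 0.1525 - (-0.168167)(0.1525) = 0.178145.
Step k = 3:
  phi_33 = [rho(3) - phi_21 rho(2) - phi_22 rho(1)] / [1 - phi_21 rho(1) - phi_22 rho(2)]
    numerator   = 0.0441 - (0.178145)(-0.141) - (-0.168167)(0.1525) = 0.09486401
    denominator = 1 - (0.178145)(0.1525) - (-0.168167)(-0.141) = 0.94912124
  phi_33 = 0.09486401 / 0.94912124 = 0.0999.
Therefore phi_{33} = 0.0999.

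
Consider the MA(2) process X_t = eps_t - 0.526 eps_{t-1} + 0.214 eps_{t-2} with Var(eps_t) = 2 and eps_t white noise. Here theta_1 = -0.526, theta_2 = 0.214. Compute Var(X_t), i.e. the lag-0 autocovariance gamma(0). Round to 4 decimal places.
\gamma(0) = 2.6449

For an MA(q) process X_t = eps_t + sum_i theta_i eps_{t-i} with
Var(eps_t) = sigma^2, the variance is
  gamma(0) = sigma^2 * (1 + sum_i theta_i^2).
  sum_i theta_i^2 = (-0.526)^2 + (0.214)^2 = 0.276676 + 0.045796 = 0.322472.
  gamma(0) = 2 * (1 + 0.322472) = 2 * 1.322472 = 2.644944, which rounds to 2.6449.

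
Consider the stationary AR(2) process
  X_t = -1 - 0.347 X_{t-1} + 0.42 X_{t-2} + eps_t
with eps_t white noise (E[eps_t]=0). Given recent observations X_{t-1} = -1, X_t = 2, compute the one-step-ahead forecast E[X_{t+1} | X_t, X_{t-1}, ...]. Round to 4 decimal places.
E[X_{t+1} \mid \mathcal F_t] = -2.1140

For an AR(p) model X_t = c + sum_i phi_i X_{t-i} + eps_t, the
one-step-ahead conditional mean is
  E[X_{t+1} | X_t, ...] = c + sum_i phi_i X_{t+1-i}.
Substitute known values:
  E[X_{t+1} | ...] = -1 + (-0.347) * (2) + (0.42) * (-1)
                   = -2.1140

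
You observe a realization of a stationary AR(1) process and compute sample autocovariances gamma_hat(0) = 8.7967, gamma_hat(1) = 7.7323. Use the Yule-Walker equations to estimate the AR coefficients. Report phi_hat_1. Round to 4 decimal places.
\hat\phi_{1} = 0.8790

The Yule-Walker equations for an AR(p) process read, in matrix form,
  Gamma_p phi = r_p,   with   (Gamma_p)_{ij} = gamma(|i - j|),
                       (r_p)_i = gamma(i),   i,j = 1..p.
Substitute the sample gammas (Toeplitz matrix and right-hand side of size 1):
  Gamma_p = [[8.7967]]
  r_p     = [7.7323]
With p = 1 this is the single equation gamma(0) phi_1 = gamma(1):
  phi_hat_1 = gamma(1) / gamma(0) = 7.7323 / 8.7967 = 0.8790.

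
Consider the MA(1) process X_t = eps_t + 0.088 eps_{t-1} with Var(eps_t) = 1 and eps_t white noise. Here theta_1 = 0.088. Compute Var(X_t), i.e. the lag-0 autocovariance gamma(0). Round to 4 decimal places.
\gamma(0) = 1.0077

For an MA(q) process X_t = eps_t + sum_i theta_i eps_{t-i} with
Var(eps_t) = sigma^2, the variance is
  gamma(0) = sigma^2 * (1 + sum_i theta_i^2).
  sum_i theta_i^2 = (0.088)^2 = 0.007744.
  gamma(0) = 1 * (1 + 0.007744) = 1 * 1.007744 = 1.007744, which rounds to 1.0077.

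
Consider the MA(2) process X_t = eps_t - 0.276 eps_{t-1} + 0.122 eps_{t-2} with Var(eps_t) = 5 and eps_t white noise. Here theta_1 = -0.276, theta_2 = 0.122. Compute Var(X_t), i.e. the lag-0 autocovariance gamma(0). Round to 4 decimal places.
\gamma(0) = 5.4553

For an MA(q) process X_t = eps_t + sum_i theta_i eps_{t-i} with
Var(eps_t) = sigma^2, the variance is
  gamma(0) = sigma^2 * (1 + sum_i theta_i^2).
  sum_i theta_i^2 = (-0.276)^2 + (0.122)^2 = 0.076176 + 0.014884 = 0.09106.
  gamma(0) = 5 * (1 + 0.09106) = 5 * 1.09106 = 5.4553.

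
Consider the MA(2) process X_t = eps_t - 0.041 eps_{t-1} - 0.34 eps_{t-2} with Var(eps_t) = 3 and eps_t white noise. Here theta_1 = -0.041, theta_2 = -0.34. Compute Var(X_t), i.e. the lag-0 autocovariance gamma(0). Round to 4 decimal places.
\gamma(0) = 3.3518

For an MA(q) process X_t = eps_t + sum_i theta_i eps_{t-i} with
Var(eps_t) = sigma^2, the variance is
  gamma(0) = sigma^2 * (1 + sum_i theta_i^2).
  sum_i theta_i^2 = (-0.041)^2 + (-0.34)^2 = 0.001681 + 0.1156 = 0.117281.
  gamma(0) = 3 * (1 + 0.117281) = 3 * 1.117281 = 3.351843, which rounds to 3.3518.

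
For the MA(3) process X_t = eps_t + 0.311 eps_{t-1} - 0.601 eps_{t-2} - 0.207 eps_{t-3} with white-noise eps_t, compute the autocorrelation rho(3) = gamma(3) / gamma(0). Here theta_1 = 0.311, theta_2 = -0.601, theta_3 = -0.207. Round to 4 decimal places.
\rho(3) = -0.1379

For an MA(q) process with theta_0 = 1, the autocovariance is
  gamma(k) = sigma^2 * sum_{i=0..q-k} theta_i * theta_{i+k},
and rho(k) = gamma(k) / gamma(0). Sigma^2 cancels.
  numerator   = (1)*(-0.207) = -0.207.
  denominator = (1)^2 + (0.311)^2 + (-0.601)^2 + (-0.207)^2 = 1.500771.
  rho(3) = -0.207 / 1.500771 = -0.1379.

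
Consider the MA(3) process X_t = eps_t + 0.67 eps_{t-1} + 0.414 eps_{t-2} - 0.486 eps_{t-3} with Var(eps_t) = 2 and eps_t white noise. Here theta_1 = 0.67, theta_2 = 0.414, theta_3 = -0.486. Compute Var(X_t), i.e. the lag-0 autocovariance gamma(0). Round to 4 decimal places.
\gamma(0) = 3.7130

For an MA(q) process X_t = eps_t + sum_i theta_i eps_{t-i} with
Var(eps_t) = sigma^2, the variance is
  gamma(0) = sigma^2 * (1 + sum_i theta_i^2).
  sum_i theta_i^2 = (0.67)^2 + (0.414)^2 + (-0.486)^2 = 0.4489 + 0.171396 + 0.236196 = 0.856492.
  gamma(0) = 2 * (1 + 0.856492) = 2 * 1.856492 = 3.712984, which rounds to 3.7130.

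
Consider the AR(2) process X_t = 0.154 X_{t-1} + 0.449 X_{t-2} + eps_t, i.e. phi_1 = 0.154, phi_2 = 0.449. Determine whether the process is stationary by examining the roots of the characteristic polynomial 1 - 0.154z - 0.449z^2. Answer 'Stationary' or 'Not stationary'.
\text{Stationary}

The AR(p) characteristic polynomial is P(z) = 1 - 0.154z - 0.449z^2.
Stationarity requires all roots to lie outside the unit circle, i.e. |z| > 1 for every root.
Set 1 + (-0.154) z + (-0.449) z^2 = 0, i.e. a z^2 + b z + c = 0 with a = -0.449, b = -0.154, c = 1.
Discriminant D = b^2 - 4ac = (-0.154)^2 - 4*(-0.449)*1 = 0.023716 - (-1.796) = 1.819716.
D >= 0, so the roots are real: z = (-b +/- sqrt(D)) / (2a) = (0.154 +/- 1.348968) / (-0.898).
  z_1 = (0.154 + 1.348968) / (-0.898) = -1.6737,   |z_1| = 1.6737.
  z_2 = (0.154 - 1.348968) / (-0.898) = 1.3307,   |z_2| = 1.3307.
Moduli of all roots: 1.6737, 1.3307.
All moduli strictly greater than 1? Yes.
Verdict: Stationary.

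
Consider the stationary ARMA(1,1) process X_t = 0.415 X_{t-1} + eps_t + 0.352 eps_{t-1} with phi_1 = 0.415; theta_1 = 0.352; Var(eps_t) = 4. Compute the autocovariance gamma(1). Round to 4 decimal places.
\gamma(1) = 4.2477

Multiply the model equation by X_{t-k} and take expectations. With theta_0 = psi_0 = 1 and psi_j the MA(infinity) weights, this gives
  gamma(k) - sum_i phi_i gamma(k-i) = c_k,
  c_k = sigma^2 * sum_{j=k..q} theta_j psi_{j-k}   (c_k = 0 for k > q),
using gamma(-m) = gamma(m).
psi-weights needed (psi_j = theta_j + sum_i phi_i psi_{j-i}):
  psi_1 = theta_1 + phi_1 = 0.352 + (0.415) = 0.767
Right-hand sides:
  c_0 = sigma^2 (1 + theta_1 psi_1) = 4 * (1 + (0.352)(0.767)) = 4 * 1.269984 = 5.079936
  c_1 = sigma^2 theta_1 = 4 * (0.352) = 1.408
  c_2 = 0
Equations for k = 0 and k = 1 (AR order 1):
  gamma(0) = phi_1 gamma(1) + c_0
  gamma(1) = phi_1 gamma(0) + c_1
Substituting the second into the first: gamma(0) (1 - phi_1^2) = c_0 + phi_1 c_1, so
  gamma(0) = (c_0 + phi_1 c_1) / (1 - phi_1^2) = (5.079936 + (0.415)(1.408)) / (1 - (0.415)^2) = 5.664256 / 0.827775 = 6.842748.
  gamma(1) = phi_1 gamma(0) + c_1 = (0.415)(6.842748) + (1.408) = 4.247741.
Therefore gamma(1) = 4.2477 (to 4 decimal places).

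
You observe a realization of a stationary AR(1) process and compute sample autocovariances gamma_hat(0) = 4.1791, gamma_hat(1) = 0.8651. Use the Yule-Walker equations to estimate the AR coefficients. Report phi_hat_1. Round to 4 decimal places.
\hat\phi_{1} = 0.2070

The Yule-Walker equations for an AR(p) process read, in matrix form,
  Gamma_p phi = r_p,   with   (Gamma_p)_{ij} = gamma(|i - j|),
                       (r_p)_i = gamma(i),   i,j = 1..p.
Substitute the sample gammas (Toeplitz matrix and right-hand side of size 1):
  Gamma_p = [[4.1791]]
  r_p     = [0.8651]
With p = 1 this is the single equation gamma(0) phi_1 = gamma(1):
  phi_hat_1 = gamma(1) / gamma(0) = 0.8651 / 4.1791 = 0.2070.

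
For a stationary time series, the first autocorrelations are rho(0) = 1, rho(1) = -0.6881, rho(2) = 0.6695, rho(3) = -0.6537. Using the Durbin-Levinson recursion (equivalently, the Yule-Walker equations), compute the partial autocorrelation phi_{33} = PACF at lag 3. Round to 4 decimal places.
\phi_{33} = -0.2389

The PACF at lag k is phi_{kk}, the last component of the solution
to the Yule-Walker system G_k phi = r_k where
  (G_k)_{ij} = rho(|i - j|), (r_k)_i = rho(i), i,j = 1..k.
Equivalently, Durbin-Levinson gives phi_{kk} iteratively:
  phi_{11} = rho(1)
  phi_{kk} = [rho(k) - sum_{j=1..k-1} phi_{k-1,j} rho(k-j)]
            / [1 - sum_{j=1..k-1} phi_{k-1,j} rho(j)],
  phi_{k,j} = phi_{k-1,j} - phi_{kk} phi_{k-1,k-j},  j = 1..k-1.
Step k = 1:
  phi_11 = rho(1) = -0.6881.
Step k = 2:
  phi_22 = [rho(2) - phi_11 rho(1)] / [1 - phi_11 rho(1)] = [0.6695 - (-0.6881)(-0.6881)] / [1 - (-0.6881)(-0.6881)]
         = 0.19601839 / 0.52651839 = 0.372292.
  Update: phi_21 = phi_11 - phi_22 phi_11 = -0.6881 - (0.372292)(-0.6881) = -0.431926.
Step k = 3:
  phi_33 = [rho(3) - phi_21 rho(2) - phi_22 rho(1)] / [1 - phi_21 rho(1) - phi_22 rho(2)]
    numerator   = -0.6537 - (-0.431926)(0.6695) - (0.372292)(-0.6881) = -0.10835159
    denominator = 1 - (-0.431926)(-0.6881) - (0.372292)(0.6695) = 0.45354238
  phi_33 = -0.10835159 / 0.45354238 = -0.2389.
Therefore phi_{33} = -0.2389.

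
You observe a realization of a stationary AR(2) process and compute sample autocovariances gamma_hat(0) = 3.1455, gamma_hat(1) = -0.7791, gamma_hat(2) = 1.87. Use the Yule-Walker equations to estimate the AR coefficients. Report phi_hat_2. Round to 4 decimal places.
\hat\phi_{2} = 0.5680

The Yule-Walker equations for an AR(p) process read, in matrix form,
  Gamma_p phi = r_p,   with   (Gamma_p)_{ij} = gamma(|i - j|),
                       (r_p)_i = gamma(i),   i,j = 1..p.
Substitute the sample gammas (Toeplitz matrix and right-hand side of size 2):
  Gamma_p = [[3.1455, -0.7791], [-0.7791, 3.1455]]
  r_p     = [-0.7791, 1.87]
Written out:
  3.1455 phi_1 - 0.7791 phi_2 = -0.7791
  -0.7791 phi_1 + 3.1455 phi_2 = 1.87
Solve by Cramer's rule:
  det = gamma(0)^2 - gamma(1)^2 = (3.1455)^2 - (-0.7791)^2 = 9.89417025 - 0.60699681 = 9.28717344
  phi_hat_1 = [gamma(1) gamma(0) - gamma(1) gamma(2)] / det = [(-0.7791)(3.1455) - (-0.7791)(1.87)] / 9.28717344 = -0.99374205 / 9.28717344 = -0.107
  phi_hat_2 = [gamma(0) gamma(2) - gamma(1)^2] / det = [(3.1455)(1.87) - (-0.7791)^2] / 9.28717344 = 5.27508819 / 9.28717344 = 0.568
So phi_hat = [-0.1070, 0.5680].
Therefore phi_hat_2 = 0.5680.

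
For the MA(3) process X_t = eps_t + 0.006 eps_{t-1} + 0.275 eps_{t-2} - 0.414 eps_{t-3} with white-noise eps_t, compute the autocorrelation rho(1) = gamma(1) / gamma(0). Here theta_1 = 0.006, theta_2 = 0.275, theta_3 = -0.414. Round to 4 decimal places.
\rho(1) = -0.0852

For an MA(q) process with theta_0 = 1, the autocovariance is
  gamma(k) = sigma^2 * sum_{i=0..q-k} theta_i * theta_{i+k},
and rho(k) = gamma(k) / gamma(0). Sigma^2 cancels.
  numerator   = (1)*(0.006) + (0.006)*(0.275) + (0.275)*(-0.414) = -0.1062.
  denominator = (1)^2 + (0.006)^2 + (0.275)^2 + (-0.414)^2 = 1.247057.
  rho(1) = -0.1062 / 1.247057 = -0.0852.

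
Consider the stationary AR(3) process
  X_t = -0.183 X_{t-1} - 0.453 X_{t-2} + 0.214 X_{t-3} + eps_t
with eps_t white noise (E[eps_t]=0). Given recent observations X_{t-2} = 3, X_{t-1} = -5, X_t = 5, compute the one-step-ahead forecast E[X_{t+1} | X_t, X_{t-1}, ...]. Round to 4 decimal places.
E[X_{t+1} \mid \mathcal F_t] = 1.9920

For an AR(p) model X_t = c + sum_i phi_i X_{t-i} + eps_t, the
one-step-ahead conditional mean is
  E[X_{t+1} | X_t, ...] = c + sum_i phi_i X_{t+1-i}.
Substitute known values:
  E[X_{t+1} | ...] = (-0.183) * (5) + (-0.453) * (-5) + (0.214) * (3)
                   = 1.9920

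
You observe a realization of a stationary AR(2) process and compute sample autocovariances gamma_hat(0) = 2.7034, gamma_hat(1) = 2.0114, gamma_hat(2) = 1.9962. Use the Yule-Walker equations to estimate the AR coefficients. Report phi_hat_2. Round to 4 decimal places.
\hat\phi_{2} = 0.4140

The Yule-Walker equations for an AR(p) process read, in matrix form,
  Gamma_p phi = r_p,   with   (Gamma_p)_{ij} = gamma(|i - j|),
                       (r_p)_i = gamma(i),   i,j = 1..p.
Substitute the sample gammas (Toeplitz matrix and right-hand side of size 2):
  Gamma_p = [[2.7034, 2.0114], [2.0114, 2.7034]]
  r_p     = [2.0114, 1.9962]
Written out:
  2.7034 phi_1 + 2.0114 phi_2 = 2.0114
  2.0114 phi_1 + 2.7034 phi_2 = 1.9962
Solve by Cramer's rule:
  det = gamma(0)^2 - gamma(1)^2 = (2.7034)^2 - (2.0114)^2 = 7.30837156 - 4.04572996 = 3.2626416
  phi_hat_1 = [gamma(1) gamma(0) - gamma(1) gamma(2)] / det = [(2.0114)(2.7034) - (2.0114)(1.9962)] / 3.2626416 = 1.42246208 / 3.2626416 = 0.436
  phi_hat_2 = [gamma(0) gamma(2) - gamma(1)^2] / det = [(2.7034)(1.9962) - (2.0114)^2] / 3.2626416 = 1.35079712 / 3.2626416 = 0.414
So phi_hat = [0.4360, 0.4140].
Therefore phi_hat_2 = 0.4140.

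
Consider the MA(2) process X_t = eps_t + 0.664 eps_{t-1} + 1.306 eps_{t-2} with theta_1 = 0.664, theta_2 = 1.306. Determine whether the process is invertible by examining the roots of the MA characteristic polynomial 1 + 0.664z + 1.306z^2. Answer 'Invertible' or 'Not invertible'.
\text{Not invertible}

The MA(q) characteristic polynomial is P(z) = 1 + 0.664z + 1.306z^2.
Invertibility requires all roots to lie outside the unit circle, i.e. |z| > 1 for every root.
Set 1 + (0.664) z + (1.306) z^2 = 0, i.e. a z^2 + b z + c = 0 with a = 1.306, b = 0.664, c = 1.
Discriminant D = b^2 - 4ac = (0.664)^2 - 4*(1.306)*1 = 0.440896 - (5.224) = -4.783104.
D < 0, so the roots are the complex-conjugate pair z = (-b +/- i sqrt(-D)) / (2a) = -0.2542 +/- 0.8373i.
For a conjugate pair |z|^2 = z * conj(z) = (product of roots) = c/a = 1/(1.306) = 0.765697, so |z| = sqrt(0.765697) = 0.875 for both roots.
Moduli of all roots: 0.8750, 0.8750.
All moduli strictly greater than 1? No.
Verdict: Not invertible.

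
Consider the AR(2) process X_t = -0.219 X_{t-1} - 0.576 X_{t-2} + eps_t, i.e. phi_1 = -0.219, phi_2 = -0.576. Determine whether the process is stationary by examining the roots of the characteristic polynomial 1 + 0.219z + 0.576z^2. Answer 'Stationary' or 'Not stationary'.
\text{Stationary}

The AR(p) characteristic polynomial is P(z) = 1 + 0.219z + 0.576z^2.
Stationarity requires all roots to lie outside the unit circle, i.e. |z| > 1 for every root.
Set 1 + (0.219) z + (0.576) z^2 = 0, i.e. a z^2 + b z + c = 0 with a = 0.576, b = 0.219, c = 1.
Discriminant D = b^2 - 4ac = (0.219)^2 - 4*(0.576)*1 = 0.047961 - (2.304) = -2.256039.
D < 0, so the roots are the complex-conjugate pair z = (-b +/- i sqrt(-D)) / (2a) = -0.1901 +/- 1.3038i.
For a conjugate pair |z|^2 = z * conj(z) = (product of roots) = c/a = 1/(0.576) = 1.736111, so |z| = sqrt(1.736111) = 1.3176 for both roots.
Moduli of all roots: 1.3176, 1.3176.
All moduli strictly greater than 1? Yes.
Verdict: Stationary.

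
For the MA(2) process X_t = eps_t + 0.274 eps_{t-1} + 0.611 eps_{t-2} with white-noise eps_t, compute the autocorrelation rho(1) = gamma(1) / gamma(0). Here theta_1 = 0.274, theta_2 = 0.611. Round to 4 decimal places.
\rho(1) = 0.3048

For an MA(q) process with theta_0 = 1, the autocovariance is
  gamma(k) = sigma^2 * sum_{i=0..q-k} theta_i * theta_{i+k},
and rho(k) = gamma(k) / gamma(0). Sigma^2 cancels.
  numerator   = (1)*(0.274) + (0.274)*(0.611) = 0.441414.
  denominator = (1)^2 + (0.274)^2 + (0.611)^2 = 1.448397.
  rho(1) = 0.441414 / 1.448397 = 0.3048.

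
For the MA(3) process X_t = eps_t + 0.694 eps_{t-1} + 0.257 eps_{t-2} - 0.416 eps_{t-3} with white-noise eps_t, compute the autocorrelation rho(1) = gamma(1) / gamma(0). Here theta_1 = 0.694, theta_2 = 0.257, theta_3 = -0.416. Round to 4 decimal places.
\rho(1) = 0.4448

For an MA(q) process with theta_0 = 1, the autocovariance is
  gamma(k) = sigma^2 * sum_{i=0..q-k} theta_i * theta_{i+k},
and rho(k) = gamma(k) / gamma(0). Sigma^2 cancels.
  numerator   = (1)*(0.694) + (0.694)*(0.257) + (0.257)*(-0.416) = 0.765446.
  denominator = (1)^2 + (0.694)^2 + (0.257)^2 + (-0.416)^2 = 1.720741.
  rho(1) = 0.765446 / 1.720741 = 0.4448.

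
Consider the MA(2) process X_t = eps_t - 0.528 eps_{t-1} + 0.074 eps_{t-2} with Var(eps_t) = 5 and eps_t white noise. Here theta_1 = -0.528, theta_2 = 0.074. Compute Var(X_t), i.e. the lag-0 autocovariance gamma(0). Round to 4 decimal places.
\gamma(0) = 6.4213

For an MA(q) process X_t = eps_t + sum_i theta_i eps_{t-i} with
Var(eps_t) = sigma^2, the variance is
  gamma(0) = sigma^2 * (1 + sum_i theta_i^2).
  sum_i theta_i^2 = (-0.528)^2 + (0.074)^2 = 0.278784 + 0.005476 = 0.28426.
  gamma(0) = 5 * (1 + 0.28426) = 5 * 1.28426 = 6.4213.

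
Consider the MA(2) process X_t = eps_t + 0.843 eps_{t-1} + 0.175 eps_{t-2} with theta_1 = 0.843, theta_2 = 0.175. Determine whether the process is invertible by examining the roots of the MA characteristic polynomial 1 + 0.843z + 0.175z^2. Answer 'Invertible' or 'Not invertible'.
\text{Invertible}

The MA(q) characteristic polynomial is P(z) = 1 + 0.843z + 0.175z^2.
Invertibility requires all roots to lie outside the unit circle, i.e. |z| > 1 for every root.
Set 1 + (0.843) z + (0.175) z^2 = 0, i.e. a z^2 + b z + c = 0 with a = 0.175, b = 0.843, c = 1.
Discriminant D = b^2 - 4ac = (0.843)^2 - 4*(0.175)*1 = 0.710649 - (0.7) = 0.010649.
D >= 0, so the roots are real: z = (-b +/- sqrt(D)) / (2a) = (-0.843 +/- 0.103194) / (0.35).
  z_1 = (-0.843 + 0.103194) / (0.35) = -2.1137,   |z_1| = 2.1137.
  z_2 = (-0.843 - 0.103194) / (0.35) = -2.7034,   |z_2| = 2.7034.
Moduli of all roots: 2.1137, 2.7034.
All moduli strictly greater than 1? Yes.
Verdict: Invertible.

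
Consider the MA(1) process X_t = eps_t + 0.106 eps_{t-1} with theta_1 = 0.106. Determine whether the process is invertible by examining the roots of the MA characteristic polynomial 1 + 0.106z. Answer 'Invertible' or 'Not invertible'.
\text{Invertible}

The MA(q) characteristic polynomial is P(z) = 1 + 0.106z.
Invertibility requires all roots to lie outside the unit circle, i.e. |z| > 1 for every root.
This is linear in z: 1 + (0.106) z = 0  =>  z = -1/(0.106) = -9.433962,  |z| = 9.433962.
Moduli of all roots: 9.4340.
All moduli strictly greater than 1? Yes.
Verdict: Invertible.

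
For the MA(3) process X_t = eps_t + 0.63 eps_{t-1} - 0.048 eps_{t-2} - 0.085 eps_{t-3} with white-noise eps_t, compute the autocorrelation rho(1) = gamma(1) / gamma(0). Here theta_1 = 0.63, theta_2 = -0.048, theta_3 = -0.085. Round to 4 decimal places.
\rho(1) = 0.4293

For an MA(q) process with theta_0 = 1, the autocovariance is
  gamma(k) = sigma^2 * sum_{i=0..q-k} theta_i * theta_{i+k},
and rho(k) = gamma(k) / gamma(0). Sigma^2 cancels.
  numerator   = (1)*(0.63) + (0.63)*(-0.048) + (-0.048)*(-0.085) = 0.60384.
  denominator = (1)^2 + (0.63)^2 + (-0.048)^2 + (-0.085)^2 = 1.406429.
  rho(1) = 0.60384 / 1.406429 = 0.4293.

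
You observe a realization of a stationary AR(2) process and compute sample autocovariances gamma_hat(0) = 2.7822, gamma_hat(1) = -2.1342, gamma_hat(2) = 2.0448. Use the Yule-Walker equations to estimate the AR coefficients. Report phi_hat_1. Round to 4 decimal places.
\hat\phi_{1} = -0.4940

The Yule-Walker equations for an AR(p) process read, in matrix form,
  Gamma_p phi = r_p,   with   (Gamma_p)_{ij} = gamma(|i - j|),
                       (r_p)_i = gamma(i),   i,j = 1..p.
Substitute the sample gammas (Toeplitz matrix and right-hand side of size 2):
  Gamma_p = [[2.7822, -2.1342], [-2.1342, 2.7822]]
  r_p     = [-2.1342, 2.0448]
Written out:
  2.7822 phi_1 - 2.1342 phi_2 = -2.1342
  -2.1342 phi_1 + 2.7822 phi_2 = 2.0448
Solve by Cramer's rule:
  det = gamma(0)^2 - gamma(1)^2 = (2.7822)^2 - (-2.1342)^2 = 7.74063684 - 4.55480964 = 3.1858272
  phi_hat_1 = [gamma(1) gamma(0) - gamma(1) gamma(2)] / det = [(-2.1342)(2.7822) - (-2.1342)(2.0448)] / 3.1858272 = -1.57375908 / 3.1858272 = -0.494
  phi_hat_2 = [gamma(0) gamma(2) - gamma(1)^2] / det = [(2.7822)(2.0448) - (-2.1342)^2] / 3.1858272 = 1.13423292 / 3.1858272 = 0.356
So phi_hat = [-0.4940, 0.3560].
Therefore phi_hat_1 = -0.4940.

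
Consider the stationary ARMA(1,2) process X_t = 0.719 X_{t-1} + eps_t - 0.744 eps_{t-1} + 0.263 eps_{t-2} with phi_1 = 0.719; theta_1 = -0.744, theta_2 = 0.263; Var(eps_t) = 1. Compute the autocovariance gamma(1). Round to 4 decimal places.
\gamma(1) = 0.0582

Multiply the model equation by X_{t-k} and take expectations. With theta_0 = psi_0 = 1 and psi_j the MA(infinity) weights, this gives
  gamma(k) - sum_i phi_i gamma(k-i) = c_k,
  c_k = sigma^2 * sum_{j=k..q} theta_j psi_{j-k}   (c_k = 0 for k > q),
using gamma(-m) = gamma(m).
psi-weights needed (psi_j = theta_j + sum_i phi_i psi_{j-i}):
  psi_1 = theta_1 + phi_1 = -0.744 + (0.719) = -0.025
  psi_2 = theta_2 + phi_1 psi_1 = 0.263 + (0.719)(-0.025) = 0.245025
Right-hand sides:
  c_0 = sigma^2 (1 + theta_1 psi_1 + theta_2 psi_2) = 1 * (1 + (-0.744)(-0.025) + (0.263)(0.245025)) = 1 * 1.083042 = 1.083042
  c_1 = sigma^2 (theta_1 + theta_2 psi_1) = 1 * (-0.744 + (0.263)(-0.025)) = -0.750575
  c_2 = sigma^2 theta_2 = 1 * (0.263) = 0.263
Equations for k = 0 and k = 1 (AR order 1):
  gamma(0) = phi_1 gamma(1) + c_0
  gamma(1) = phi_1 gamma(0) + c_1
Substituting the second into the first: gamma(0) (1 - phi_1^2) = c_0 + phi_1 c_1, so
  gamma(0) = (c_0 + phi_1 c_1) / (1 - phi_1^2) = (1.083042 + (0.719)(-0.750575)) / (1 - (0.719)^2) = 0.543378 / 0.483039 = 1.124916.
  gamma(1) = phi_1 gamma(0) + c_1 = (0.719)(1.124916) + (-0.750575) = 0.058239.
Therefore gamma(1) = 0.0582 (to 4 decimal places).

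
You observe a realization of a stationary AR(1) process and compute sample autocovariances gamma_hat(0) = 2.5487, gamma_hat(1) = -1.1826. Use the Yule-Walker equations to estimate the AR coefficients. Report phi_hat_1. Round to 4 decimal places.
\hat\phi_{1} = -0.4640

The Yule-Walker equations for an AR(p) process read, in matrix form,
  Gamma_p phi = r_p,   with   (Gamma_p)_{ij} = gamma(|i - j|),
                       (r_p)_i = gamma(i),   i,j = 1..p.
Substitute the sample gammas (Toeplitz matrix and right-hand side of size 1):
  Gamma_p = [[2.5487]]
  r_p     = [-1.1826]
With p = 1 this is the single equation gamma(0) phi_1 = gamma(1):
  phi_hat_1 = gamma(1) / gamma(0) = -1.1826 / 2.5487 = -0.4640.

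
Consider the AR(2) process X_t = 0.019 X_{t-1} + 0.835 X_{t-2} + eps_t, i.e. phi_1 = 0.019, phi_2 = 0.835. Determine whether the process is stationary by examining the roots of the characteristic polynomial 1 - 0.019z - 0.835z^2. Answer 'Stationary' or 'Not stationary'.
\text{Stationary}

The AR(p) characteristic polynomial is P(z) = 1 - 0.019z - 0.835z^2.
Stationarity requires all roots to lie outside the unit circle, i.e. |z| > 1 for every root.
Set 1 + (-0.019) z + (-0.835) z^2 = 0, i.e. a z^2 + b z + c = 0 with a = -0.835, b = -0.019, c = 1.
Discriminant D = b^2 - 4ac = (-0.019)^2 - 4*(-0.835)*1 = 0.000361 - (-3.34) = 3.340361.
D >= 0, so the roots are real: z = (-b +/- sqrt(D)) / (2a) = (0.019 +/- 1.827665) / (-1.67).
  z_1 = (0.019 + 1.827665) / (-1.67) = -1.1058,   |z_1| = 1.1058.
  z_2 = (0.019 - 1.827665) / (-1.67) = 1.083,   |z_2| = 1.083.
Moduli of all roots: 1.1058, 1.0830.
All moduli strictly greater than 1? Yes.
Verdict: Stationary.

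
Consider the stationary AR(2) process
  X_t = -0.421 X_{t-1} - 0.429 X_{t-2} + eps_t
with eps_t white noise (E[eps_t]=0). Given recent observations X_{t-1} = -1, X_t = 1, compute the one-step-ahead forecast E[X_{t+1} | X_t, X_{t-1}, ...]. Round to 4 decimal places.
E[X_{t+1} \mid \mathcal F_t] = 0.0080

For an AR(p) model X_t = c + sum_i phi_i X_{t-i} + eps_t, the
one-step-ahead conditional mean is
  E[X_{t+1} | X_t, ...] = c + sum_i phi_i X_{t+1-i}.
Substitute known values:
  E[X_{t+1} | ...] = (-0.421) * (1) + (-0.429) * (-1)
                   = 0.0080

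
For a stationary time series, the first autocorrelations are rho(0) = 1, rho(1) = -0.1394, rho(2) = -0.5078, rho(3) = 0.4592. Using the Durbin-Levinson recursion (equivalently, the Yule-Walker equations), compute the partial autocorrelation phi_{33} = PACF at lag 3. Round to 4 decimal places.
\phi_{33} = 0.3951

The PACF at lag k is phi_{kk}, the last component of the solution
to the Yule-Walker system G_k phi = r_k where
  (G_k)_{ij} = rho(|i - j|), (r_k)_i = rho(i), i,j = 1..k.
Equivalently, Durbin-Levinson gives phi_{kk} iteratively:
  phi_{11} = rho(1)
  phi_{kk} = [rho(k) - sum_{j=1..k-1} phi_{k-1,j} rho(k-j)]
            / [1 - sum_{j=1..k-1} phi_{k-1,j} rho(j)],
  phi_{k,j} = phi_{k-1,j} - phi_{kk} phi_{k-1,k-j},  j = 1..k-1.
Step k = 1:
  phi_11 = rho(1) = -0.1394.
Step k = 2:
  phi_22 = [rho(2) - phi_11 rho(1)] / [1 - phi_11 rho(1)] = [-0.5078 - (-0.1394)(-0.1394)] / [1 - (-0.1394)(-0.1394)]
         = -0.52723236 / 0.98056764 = -0.537681.
  Update: phi_21 = phi_11 - phi_22 phi_11 = -0.1394 - (-0.537681)(-0.1394) = -0.214353.
Step k = 3:
  phi_33 = [rho(3) - phi_21 rho(2) - phi_22 rho(1)] / [1 - phi_21 rho(1) - phi_22 rho(2)]
    numerator   = 0.4592 - (-0.214353)(-0.5078) - (-0.537681)(-0.1394) = 0.275399
    denominator = 1 - (-0.214353)(-0.1394) - (-0.537681)(-0.5078) = 0.69708494
  phi_33 = 0.275399 / 0.69708494 = 0.3951.
Therefore phi_{33} = 0.3951.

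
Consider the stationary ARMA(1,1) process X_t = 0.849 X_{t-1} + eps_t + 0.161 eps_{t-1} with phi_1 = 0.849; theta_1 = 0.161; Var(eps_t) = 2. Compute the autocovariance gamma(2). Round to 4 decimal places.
\gamma(2) = 6.9821

Multiply the model equation by X_{t-k} and take expectations. With theta_0 = psi_0 = 1 and psi_j the MA(infinity) weights, this gives
  gamma(k) - sum_i phi_i gamma(k-i) = c_k,
  c_k = sigma^2 * sum_{j=k..q} theta_j psi_{j-k}   (c_k = 0 for k > q),
using gamma(-m) = gamma(m).
psi-weights needed (psi_j = theta_j + sum_i phi_i psi_{j-i}):
  psi_1 = theta_1 + phi_1 = 0.161 + (0.849) = 1.01
Right-hand sides:
  c_0 = sigma^2 (1 + theta_1 psi_1) = 2 * (1 + (0.161)(1.01)) = 2 * 1.16261 = 2.32522
  c_1 = sigma^2 theta_1 = 2 * (0.161) = 0.322
  c_2 = 0
Equations for k = 0 and k = 1 (AR order 1):
  gamma(0) = phi_1 gamma(1) + c_0
  gamma(1) = phi_1 gamma(0) + c_1
Substituting the second into the first: gamma(0) (1 - phi_1^2) = c_0 + phi_1 c_1, so
  gamma(0) = (c_0 + phi_1 c_1) / (1 - phi_1^2) = (2.32522 + (0.849)(0.322)) / (1 - (0.849)^2) = 2.598598 / 0.279199 = 9.307333.
  gamma(1) = phi_1 gamma(0) + c_1 = (0.849)(9.307333) + (0.322) = 8.223926.
For k = 2 (> q): gamma(2) = phi_1 gamma(1) = (0.849)(8.223926) = 6.982113.
Therefore gamma(2) = 6.9821 (to 4 decimal places).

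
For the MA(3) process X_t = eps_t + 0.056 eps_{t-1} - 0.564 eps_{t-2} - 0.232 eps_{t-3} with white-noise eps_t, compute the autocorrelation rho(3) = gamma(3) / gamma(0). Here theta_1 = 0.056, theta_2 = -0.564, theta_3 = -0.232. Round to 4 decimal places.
\rho(3) = -0.1687

For an MA(q) process with theta_0 = 1, the autocovariance is
  gamma(k) = sigma^2 * sum_{i=0..q-k} theta_i * theta_{i+k},
and rho(k) = gamma(k) / gamma(0). Sigma^2 cancels.
  numerator   = (1)*(-0.232) = -0.232.
  denominator = (1)^2 + (0.056)^2 + (-0.564)^2 + (-0.232)^2 = 1.375056.
  rho(3) = -0.232 / 1.375056 = -0.1687.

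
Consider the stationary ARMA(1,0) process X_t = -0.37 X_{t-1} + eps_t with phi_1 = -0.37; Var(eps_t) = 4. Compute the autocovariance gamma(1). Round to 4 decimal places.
\gamma(1) = -1.7147

Multiply the model equation by X_{t-k} and take expectations. With theta_0 = psi_0 = 1 and psi_j the MA(infinity) weights, this gives
  gamma(k) - sum_i phi_i gamma(k-i) = c_k,
  c_k = sigma^2 * sum_{j=k..q} theta_j psi_{j-k}   (c_k = 0 for k > q),
using gamma(-m) = gamma(m).
Pure AR (q = 0): c_0 = sigma^2 = 4, c_k = 0 for k >= 1.
Equations for k = 0 and k = 1 (AR order 1):
  gamma(0) = phi_1 gamma(1) + c_0
  gamma(1) = phi_1 gamma(0) + c_1
Substituting the second into the first: gamma(0) (1 - phi_1^2) = c_0 + phi_1 c_1, so
  gamma(0) = c_0 / (1 - phi_1^2) = 4 / (1 - (-0.37)^2) = 4 / 0.8631 = 4.634457.
  gamma(1) = phi_1 gamma(0) = (-0.37)(4.634457) = -1.714749.
Therefore gamma(1) = -1.7147 (to 4 decimal places).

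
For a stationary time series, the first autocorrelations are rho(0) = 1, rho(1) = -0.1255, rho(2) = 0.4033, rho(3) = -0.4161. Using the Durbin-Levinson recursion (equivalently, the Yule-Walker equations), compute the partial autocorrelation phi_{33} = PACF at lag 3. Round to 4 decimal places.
\phi_{33} = -0.4040

The PACF at lag k is phi_{kk}, the last component of the solution
to the Yule-Walker system G_k phi = r_k where
  (G_k)_{ij} = rho(|i - j|), (r_k)_i = rho(i), i,j = 1..k.
Equivalently, Durbin-Levinson gives phi_{kk} iteratively:
  phi_{11} = rho(1)
  phi_{kk} = [rho(k) - sum_{j=1..k-1} phi_{k-1,j} rho(k-j)]
            / [1 - sum_{j=1..k-1} phi_{k-1,j} rho(j)],
  phi_{k,j} = phi_{k-1,j} - phi_{kk} phi_{k-1,k-j},  j = 1..k-1.
Step k = 1:
  phi_11 = rho(1) = -0.1255.
Step k = 2:
  phi_22 = [rho(2) - phi_11 rho(1)] / [1 - phi_11 rho(1)] = [0.4033 - (-0.1255)(-0.1255)] / [1 - (-0.1255)(-0.1255)]
         = 0.38754975 / 0.98424975 = 0.393751.
  Update: phi_21 = phi_11 - phi_22 phi_11 = -0.1255 - (0.393751)(-0.1255) = -0.076084.
Step k = 3:
  phi_33 = [rho(3) - phi_21 rho(2) - phi_22 rho(1)] / [1 - phi_21 rho(1) - phi_22 rho(2)]
    numerator   = -0.4161 - (-0.076084)(0.4033) - (0.393751)(-0.1255) = -0.33599944
    denominator = 1 - (-0.076084)(-0.1255) - (0.393751)(0.4033) = 0.83165148
  phi_33 = -0.33599944 / 0.83165148 = -0.404.
Therefore phi_{33} = -0.4040.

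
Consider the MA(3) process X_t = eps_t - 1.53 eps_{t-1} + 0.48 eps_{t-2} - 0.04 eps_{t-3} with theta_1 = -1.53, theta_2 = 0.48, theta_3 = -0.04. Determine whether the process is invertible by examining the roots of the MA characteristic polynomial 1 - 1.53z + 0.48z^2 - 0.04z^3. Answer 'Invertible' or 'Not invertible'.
\text{Not invertible}

The MA(q) characteristic polynomial is P(z) = 1 - 1.53z + 0.48z^2 - 0.04z^3.
Invertibility requires all roots to lie outside the unit circle, i.e. |z| > 1 for every root.
Degree 3: look for a simple real root z0 first, then factor out (1 - z/z0) and solve the remaining quadratic.
Testing z0 = 4: P(4) = 1 + (-1.53)(4) + (0.48)(4)^2 + (-0.04)(4)^3
  = 1 + (-6.12) + (7.68) + (-2.56) = 0.  So z_0 = 4 is a root, |z_0| = 4.
Divide out the factor (1 - 0.25 z) = (1 - z/z0) (since 1/z0 = 0.25):
  P(z) = (1 - 0.25 z)(1 + (-1.28) z + (0.16) z^2)
  [check: z-coef -1.28 - (0.25) = -1.53; z^2-coef 0.16 - (0.25)(-1.28) = 0.48; z^3-coef -(0.25)(0.16) = -0.04.]
Remaining roots from the quadratic factor 1 + (-1.28) z + (0.16) z^2:
  Set 1 + (-1.28) z + (0.16) z^2 = 0, i.e. a z^2 + b z + c = 0 with a = 0.16, b = -1.28, c = 1.
  Discriminant D = b^2 - 4ac = (-1.28)^2 - 4*(0.16)*1 = 1.6384 - (0.64) = 0.9984.
  D >= 0, so the roots are real: z = (-b +/- sqrt(D)) / (2a) = (1.28 +/- 0.9992) / (0.32).
    z_1 = (1.28 + 0.9992) / (0.32) = 7.1225,   |z_1| = 7.1225.
    z_2 = (1.28 - 0.9992) / (0.32) = 0.8775,   |z_2| = 0.8775.
Moduli of all roots: 4.0000, 7.1225, 0.8775.
All moduli strictly greater than 1? No.
Verdict: Not invertible.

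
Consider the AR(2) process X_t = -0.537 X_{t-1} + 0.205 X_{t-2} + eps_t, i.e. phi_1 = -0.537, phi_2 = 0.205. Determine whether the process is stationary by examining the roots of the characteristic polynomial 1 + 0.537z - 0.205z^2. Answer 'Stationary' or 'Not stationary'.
\text{Stationary}

The AR(p) characteristic polynomial is P(z) = 1 + 0.537z - 0.205z^2.
Stationarity requires all roots to lie outside the unit circle, i.e. |z| > 1 for every root.
Set 1 + (0.537) z + (-0.205) z^2 = 0, i.e. a z^2 + b z + c = 0 with a = -0.205, b = 0.537, c = 1.
Discriminant D = b^2 - 4ac = (0.537)^2 - 4*(-0.205)*1 = 0.288369 - (-0.82) = 1.108369.
D >= 0, so the roots are real: z = (-b +/- sqrt(D)) / (2a) = (-0.537 +/- 1.052791) / (-0.41).
  z_1 = (-0.537 + 1.052791) / (-0.41) = -1.258,   |z_1| = 1.258.
  z_2 = (-0.537 - 1.052791) / (-0.41) = 3.8775,   |z_2| = 3.8775.
Moduli of all roots: 1.2580, 3.8775.
All moduli strictly greater than 1? Yes.
Verdict: Stationary.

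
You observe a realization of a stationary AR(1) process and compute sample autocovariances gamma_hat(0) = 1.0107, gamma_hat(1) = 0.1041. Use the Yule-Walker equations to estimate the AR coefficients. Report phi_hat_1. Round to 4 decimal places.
\hat\phi_{1} = 0.1030

The Yule-Walker equations for an AR(p) process read, in matrix form,
  Gamma_p phi = r_p,   with   (Gamma_p)_{ij} = gamma(|i - j|),
                       (r_p)_i = gamma(i),   i,j = 1..p.
Substitute the sample gammas (Toeplitz matrix and right-hand side of size 1):
  Gamma_p = [[1.0107]]
  r_p     = [0.1041]
With p = 1 this is the single equation gamma(0) phi_1 = gamma(1):
  phi_hat_1 = gamma(1) / gamma(0) = 0.1041 / 1.0107 = 0.1030.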